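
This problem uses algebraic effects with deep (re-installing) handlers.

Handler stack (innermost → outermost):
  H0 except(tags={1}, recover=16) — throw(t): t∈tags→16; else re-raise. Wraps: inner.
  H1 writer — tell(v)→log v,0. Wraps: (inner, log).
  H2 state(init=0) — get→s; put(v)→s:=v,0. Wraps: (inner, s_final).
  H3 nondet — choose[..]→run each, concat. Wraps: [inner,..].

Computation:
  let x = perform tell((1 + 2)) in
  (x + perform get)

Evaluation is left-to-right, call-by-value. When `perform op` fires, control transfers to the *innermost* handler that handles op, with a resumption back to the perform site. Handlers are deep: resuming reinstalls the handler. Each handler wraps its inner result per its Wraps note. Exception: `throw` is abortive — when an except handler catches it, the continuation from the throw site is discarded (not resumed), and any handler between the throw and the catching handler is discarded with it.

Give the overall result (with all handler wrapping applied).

Answer: [((0, (3)), 0)]

Working:
tell(3) @ H1 ⇒ log+=3
get @ H2 ⇒ 0
H0 returns 0
H1 returns (0, (3))
H2 returns ((0, (3)), 0)
H3 returns [((0, (3)), 0)]
= [((0, (3)), 0)]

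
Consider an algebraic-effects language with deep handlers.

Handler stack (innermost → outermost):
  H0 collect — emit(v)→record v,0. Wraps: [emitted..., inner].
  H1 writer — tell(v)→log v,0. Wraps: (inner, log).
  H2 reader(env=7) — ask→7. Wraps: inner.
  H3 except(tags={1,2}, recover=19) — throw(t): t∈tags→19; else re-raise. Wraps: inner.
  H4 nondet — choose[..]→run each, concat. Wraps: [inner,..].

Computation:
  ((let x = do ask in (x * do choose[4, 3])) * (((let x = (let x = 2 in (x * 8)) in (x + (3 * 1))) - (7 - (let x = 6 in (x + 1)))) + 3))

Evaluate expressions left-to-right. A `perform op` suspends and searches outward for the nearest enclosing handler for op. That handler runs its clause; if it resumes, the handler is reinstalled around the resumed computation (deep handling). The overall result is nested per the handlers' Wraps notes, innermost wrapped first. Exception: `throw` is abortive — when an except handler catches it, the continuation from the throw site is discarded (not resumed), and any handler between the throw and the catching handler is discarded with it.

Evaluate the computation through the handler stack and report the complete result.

Evaluation trace:
ask @ H2 ⇒ 7
choose[4, 3] @ H4
  branch[0] choose=4:
    H0 returns [616]
    H1 returns ([616], ())
    H2 returns ([616], ())
    H3 returns ([616], ())
    H4 returns [([616], ())]
  branch[1] choose=3:
    H0 returns [462]
    H1 returns ([462], ())
    H2 returns ([462], ())
    H3 returns ([462], ())
    H4 returns [([462], ())]
= [([616], ()), ([462], ())]

Answer: [([616], ()), ([462], ())]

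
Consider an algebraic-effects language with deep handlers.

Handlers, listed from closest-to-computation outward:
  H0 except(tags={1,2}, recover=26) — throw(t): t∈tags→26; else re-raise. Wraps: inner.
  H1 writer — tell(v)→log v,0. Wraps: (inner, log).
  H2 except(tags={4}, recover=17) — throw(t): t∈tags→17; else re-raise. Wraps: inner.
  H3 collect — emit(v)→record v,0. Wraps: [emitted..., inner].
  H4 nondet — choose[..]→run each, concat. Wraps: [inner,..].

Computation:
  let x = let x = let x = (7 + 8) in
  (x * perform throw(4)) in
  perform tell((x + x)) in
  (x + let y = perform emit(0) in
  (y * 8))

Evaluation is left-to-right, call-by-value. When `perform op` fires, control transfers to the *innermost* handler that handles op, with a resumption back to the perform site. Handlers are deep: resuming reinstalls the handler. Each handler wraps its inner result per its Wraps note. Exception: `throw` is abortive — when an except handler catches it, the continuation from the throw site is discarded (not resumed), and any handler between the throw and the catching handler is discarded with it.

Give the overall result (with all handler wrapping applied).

Evaluation trace:
throw(4) @ H0 re-raised
throw(4) @ H2 caught ⇒ 17
H3 returns [17]
H4 returns [[17]]
= [[17]]

Answer: [[17]]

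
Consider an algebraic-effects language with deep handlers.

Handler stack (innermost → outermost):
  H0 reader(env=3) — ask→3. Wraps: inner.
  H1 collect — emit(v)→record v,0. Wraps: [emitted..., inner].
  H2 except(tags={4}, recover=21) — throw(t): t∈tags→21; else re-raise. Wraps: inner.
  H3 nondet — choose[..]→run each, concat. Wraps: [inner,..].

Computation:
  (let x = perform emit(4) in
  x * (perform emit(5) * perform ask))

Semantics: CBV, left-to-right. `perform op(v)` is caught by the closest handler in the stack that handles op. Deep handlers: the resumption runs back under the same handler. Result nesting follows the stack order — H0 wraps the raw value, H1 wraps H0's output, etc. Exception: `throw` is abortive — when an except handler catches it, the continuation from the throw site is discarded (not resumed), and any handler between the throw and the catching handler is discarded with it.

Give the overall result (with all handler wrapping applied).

Evaluation trace:
emit(4) @ H1 ⇒ out+=4
emit(5) @ H1 ⇒ out+=5
ask @ H0 ⇒ 3
H0 returns 0
H1 returns [4, 5, 0]
H2 returns [4, 5, 0]
H3 returns [[4, 5, 0]]
= [[4, 5, 0]]

Answer: [[4, 5, 0]]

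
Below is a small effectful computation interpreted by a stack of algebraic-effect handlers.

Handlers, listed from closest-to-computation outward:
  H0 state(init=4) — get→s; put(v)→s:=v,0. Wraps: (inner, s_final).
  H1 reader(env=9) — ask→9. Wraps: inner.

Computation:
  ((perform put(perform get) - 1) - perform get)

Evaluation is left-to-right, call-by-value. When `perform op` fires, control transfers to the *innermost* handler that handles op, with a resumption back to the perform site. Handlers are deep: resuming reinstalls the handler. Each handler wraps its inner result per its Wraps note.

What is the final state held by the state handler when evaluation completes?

Working:
get @ H0 ⇒ 4
put(4) @ H0 ⇒ s:=4
get @ H0 ⇒ 4
H0 returns (-5, 4)
H1 returns (-5, 4)
= (-5, 4)

Answer: 4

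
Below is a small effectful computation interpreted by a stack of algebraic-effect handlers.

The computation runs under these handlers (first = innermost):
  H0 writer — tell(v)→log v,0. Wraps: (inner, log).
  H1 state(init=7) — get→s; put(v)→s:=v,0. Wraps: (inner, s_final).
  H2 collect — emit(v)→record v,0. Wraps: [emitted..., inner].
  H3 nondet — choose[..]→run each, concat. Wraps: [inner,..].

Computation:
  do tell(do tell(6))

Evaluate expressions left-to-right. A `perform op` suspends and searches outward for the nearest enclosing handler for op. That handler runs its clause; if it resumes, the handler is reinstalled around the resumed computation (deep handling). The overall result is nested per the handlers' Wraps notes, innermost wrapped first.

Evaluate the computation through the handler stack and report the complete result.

Working:
tell(6) @ H0 ⇒ log+=6
tell(0) @ H0 ⇒ log+=0
H0 returns (0, (6, 0))
H1 returns ((0, (6, 0)), 7)
H2 returns [((0, (6, 0)), 7)]
H3 returns [[((0, (6, 0)), 7)]]
= [[((0, (6, 0)), 7)]]

Answer: [[((0, (6, 0)), 7)]]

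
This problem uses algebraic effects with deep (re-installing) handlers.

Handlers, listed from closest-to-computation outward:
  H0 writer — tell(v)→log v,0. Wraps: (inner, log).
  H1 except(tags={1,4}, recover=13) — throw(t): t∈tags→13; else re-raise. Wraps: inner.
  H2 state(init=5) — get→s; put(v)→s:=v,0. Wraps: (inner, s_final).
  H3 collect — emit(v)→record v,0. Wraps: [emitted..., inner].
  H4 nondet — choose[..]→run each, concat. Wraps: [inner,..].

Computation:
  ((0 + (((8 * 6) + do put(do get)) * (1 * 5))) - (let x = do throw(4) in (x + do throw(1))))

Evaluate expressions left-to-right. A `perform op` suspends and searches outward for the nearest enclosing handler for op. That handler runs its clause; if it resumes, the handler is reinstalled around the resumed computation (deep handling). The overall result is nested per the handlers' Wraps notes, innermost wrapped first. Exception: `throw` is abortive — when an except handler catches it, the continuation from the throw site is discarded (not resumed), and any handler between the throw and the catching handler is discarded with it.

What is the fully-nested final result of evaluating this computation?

Working:
get @ H2 ⇒ 5
put(5) @ H2 ⇒ s:=5
throw(4) @ H1 caught ⇒ 13
H2 returns (13, 5)
H3 returns [(13, 5)]
H4 returns [[(13, 5)]]
= [[(13, 5)]]

Answer: [[(13, 5)]]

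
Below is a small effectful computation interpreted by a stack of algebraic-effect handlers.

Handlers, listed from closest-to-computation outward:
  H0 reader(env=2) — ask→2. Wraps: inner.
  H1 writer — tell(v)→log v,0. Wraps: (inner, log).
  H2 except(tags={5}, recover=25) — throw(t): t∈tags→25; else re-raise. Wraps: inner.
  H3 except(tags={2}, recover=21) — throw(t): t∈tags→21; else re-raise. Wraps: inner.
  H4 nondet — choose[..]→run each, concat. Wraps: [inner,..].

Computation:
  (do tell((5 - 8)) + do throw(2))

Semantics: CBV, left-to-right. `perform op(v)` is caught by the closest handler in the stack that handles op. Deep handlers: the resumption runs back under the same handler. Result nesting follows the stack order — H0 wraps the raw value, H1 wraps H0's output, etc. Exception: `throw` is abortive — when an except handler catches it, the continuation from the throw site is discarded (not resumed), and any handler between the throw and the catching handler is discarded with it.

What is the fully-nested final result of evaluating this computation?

Answer: [21]

Step-by-step:
tell(-3) @ H1 ⇒ log+=-3
throw(2) @ H2 re-raised
throw(2) @ H3 caught ⇒ 21
H4 returns [21]
= [21]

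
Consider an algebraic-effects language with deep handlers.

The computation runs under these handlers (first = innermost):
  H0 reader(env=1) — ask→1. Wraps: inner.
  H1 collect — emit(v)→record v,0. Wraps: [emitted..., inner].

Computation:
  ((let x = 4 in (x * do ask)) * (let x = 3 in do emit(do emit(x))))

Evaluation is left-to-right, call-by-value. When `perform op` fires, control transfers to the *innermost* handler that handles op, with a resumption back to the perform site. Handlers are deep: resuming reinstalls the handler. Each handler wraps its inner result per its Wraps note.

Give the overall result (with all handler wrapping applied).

Working:
ask @ H0 ⇒ 1
emit(3) @ H1 ⇒ out+=3
emit(0) @ H1 ⇒ out+=0
H0 returns 0
H1 returns [3, 0, 0]
= [3, 0, 0]

Answer: [3, 0, 0]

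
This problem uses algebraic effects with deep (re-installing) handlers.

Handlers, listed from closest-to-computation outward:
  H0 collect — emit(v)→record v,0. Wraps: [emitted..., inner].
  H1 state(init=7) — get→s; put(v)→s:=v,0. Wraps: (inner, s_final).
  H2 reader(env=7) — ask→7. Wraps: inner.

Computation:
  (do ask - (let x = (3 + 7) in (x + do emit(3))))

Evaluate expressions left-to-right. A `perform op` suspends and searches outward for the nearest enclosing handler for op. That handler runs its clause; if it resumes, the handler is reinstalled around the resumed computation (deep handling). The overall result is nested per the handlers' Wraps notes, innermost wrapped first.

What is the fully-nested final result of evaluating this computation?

Evaluation trace:
ask @ H2 ⇒ 7
emit(3) @ H0 ⇒ out+=3
H0 returns [3, -3]
H1 returns ([3, -3], 7)
H2 returns ([3, -3], 7)
= ([3, -3], 7)

Answer: ([3, -3], 7)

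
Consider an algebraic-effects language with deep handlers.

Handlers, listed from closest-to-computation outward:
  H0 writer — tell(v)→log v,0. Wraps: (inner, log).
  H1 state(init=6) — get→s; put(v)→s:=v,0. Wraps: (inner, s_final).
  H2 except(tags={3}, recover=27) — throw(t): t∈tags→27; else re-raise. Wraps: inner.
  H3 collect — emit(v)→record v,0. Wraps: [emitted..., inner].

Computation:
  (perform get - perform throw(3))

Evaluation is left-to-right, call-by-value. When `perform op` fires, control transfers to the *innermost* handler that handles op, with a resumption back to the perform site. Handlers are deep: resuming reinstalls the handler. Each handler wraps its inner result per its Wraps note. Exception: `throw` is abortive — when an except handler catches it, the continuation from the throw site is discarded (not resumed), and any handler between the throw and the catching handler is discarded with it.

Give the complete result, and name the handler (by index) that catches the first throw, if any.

Answer: [27] ; first throw caught by: H2

Evaluation trace:
get @ H1 ⇒ 6
throw(3) @ H2 caught ⇒ 27
H3 returns [27]
= [27]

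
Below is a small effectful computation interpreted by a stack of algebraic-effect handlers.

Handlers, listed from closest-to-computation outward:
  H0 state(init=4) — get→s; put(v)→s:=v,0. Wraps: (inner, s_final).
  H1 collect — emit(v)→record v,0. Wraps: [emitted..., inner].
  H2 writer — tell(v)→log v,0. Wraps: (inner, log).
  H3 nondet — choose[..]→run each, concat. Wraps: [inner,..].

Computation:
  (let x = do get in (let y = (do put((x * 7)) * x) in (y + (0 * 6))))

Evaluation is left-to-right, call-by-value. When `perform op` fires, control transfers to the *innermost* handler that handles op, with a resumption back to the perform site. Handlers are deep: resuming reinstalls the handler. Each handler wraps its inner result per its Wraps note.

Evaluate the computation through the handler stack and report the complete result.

Working:
get @ H0 ⇒ 4
put(28) @ H0 ⇒ s:=28
H0 returns (0, 28)
H1 returns [(0, 28)]
H2 returns ([(0, 28)], ())
H3 returns [([(0, 28)], ())]
= [([(0, 28)], ())]

Answer: [([(0, 28)], ())]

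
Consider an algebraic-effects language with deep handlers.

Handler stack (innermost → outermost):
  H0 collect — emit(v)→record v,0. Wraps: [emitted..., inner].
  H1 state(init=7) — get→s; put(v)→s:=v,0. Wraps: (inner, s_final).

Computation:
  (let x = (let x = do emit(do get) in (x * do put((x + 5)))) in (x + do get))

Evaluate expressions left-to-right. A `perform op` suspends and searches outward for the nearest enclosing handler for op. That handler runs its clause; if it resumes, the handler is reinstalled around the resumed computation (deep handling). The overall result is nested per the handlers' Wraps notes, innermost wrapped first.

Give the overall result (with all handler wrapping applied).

Step-by-step:
get @ H1 ⇒ 7
emit(7) @ H0 ⇒ out+=7
put(5) @ H1 ⇒ s:=5
get @ H1 ⇒ 5
H0 returns [7, 5]
H1 returns ([7, 5], 5)
= ([7, 5], 5)

Answer: ([7, 5], 5)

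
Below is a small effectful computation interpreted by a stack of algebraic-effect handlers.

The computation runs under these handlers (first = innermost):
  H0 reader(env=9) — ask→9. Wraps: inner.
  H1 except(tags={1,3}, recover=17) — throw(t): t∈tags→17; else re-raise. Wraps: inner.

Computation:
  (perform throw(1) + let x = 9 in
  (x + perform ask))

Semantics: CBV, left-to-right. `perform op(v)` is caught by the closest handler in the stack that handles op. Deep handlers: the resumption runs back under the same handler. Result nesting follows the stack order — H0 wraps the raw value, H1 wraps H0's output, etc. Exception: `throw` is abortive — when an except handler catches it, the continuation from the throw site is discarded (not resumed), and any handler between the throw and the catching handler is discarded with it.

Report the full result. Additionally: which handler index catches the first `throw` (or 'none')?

Answer: 17 ; first throw caught by: H1

Working:
throw(1) @ H1 caught ⇒ 17
= 17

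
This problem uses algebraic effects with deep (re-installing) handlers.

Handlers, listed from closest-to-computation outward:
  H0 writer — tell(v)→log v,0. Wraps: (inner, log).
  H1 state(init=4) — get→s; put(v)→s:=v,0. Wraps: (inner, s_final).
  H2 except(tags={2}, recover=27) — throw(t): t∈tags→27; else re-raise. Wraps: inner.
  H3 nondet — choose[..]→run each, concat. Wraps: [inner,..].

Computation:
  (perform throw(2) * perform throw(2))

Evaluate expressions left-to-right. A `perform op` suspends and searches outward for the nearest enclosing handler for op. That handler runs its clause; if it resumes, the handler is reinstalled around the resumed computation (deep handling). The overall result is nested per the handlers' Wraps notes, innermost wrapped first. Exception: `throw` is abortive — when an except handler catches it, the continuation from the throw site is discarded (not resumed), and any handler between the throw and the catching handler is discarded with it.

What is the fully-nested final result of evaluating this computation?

Evaluation trace:
throw(2) @ H2 caught ⇒ 27
H3 returns [27]
= [27]

Answer: [27]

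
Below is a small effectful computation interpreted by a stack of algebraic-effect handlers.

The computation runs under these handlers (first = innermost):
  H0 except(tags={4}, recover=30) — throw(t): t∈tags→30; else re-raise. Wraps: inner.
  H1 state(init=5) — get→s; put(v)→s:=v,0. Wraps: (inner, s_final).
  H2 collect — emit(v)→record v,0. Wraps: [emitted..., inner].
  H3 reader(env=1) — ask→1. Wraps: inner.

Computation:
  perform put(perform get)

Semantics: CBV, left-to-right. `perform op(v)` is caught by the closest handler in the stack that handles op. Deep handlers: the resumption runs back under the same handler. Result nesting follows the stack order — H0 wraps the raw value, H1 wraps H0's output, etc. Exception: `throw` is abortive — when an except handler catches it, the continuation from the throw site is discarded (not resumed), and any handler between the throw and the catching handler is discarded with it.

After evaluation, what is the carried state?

Evaluation trace:
get @ H1 ⇒ 5
put(5) @ H1 ⇒ s:=5
H0 returns 0
H1 returns (0, 5)
H2 returns [(0, 5)]
H3 returns [(0, 5)]
= [(0, 5)]

Answer: 5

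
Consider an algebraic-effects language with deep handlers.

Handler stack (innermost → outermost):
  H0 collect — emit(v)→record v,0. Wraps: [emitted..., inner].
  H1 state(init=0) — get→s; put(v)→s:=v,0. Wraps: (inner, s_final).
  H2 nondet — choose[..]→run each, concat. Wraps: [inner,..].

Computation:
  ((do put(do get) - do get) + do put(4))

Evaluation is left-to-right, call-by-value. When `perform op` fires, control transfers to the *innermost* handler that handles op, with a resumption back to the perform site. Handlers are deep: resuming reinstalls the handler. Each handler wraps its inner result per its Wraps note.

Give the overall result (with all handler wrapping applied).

Step-by-step:
get @ H1 ⇒ 0
put(0) @ H1 ⇒ s:=0
get @ H1 ⇒ 0
put(4) @ H1 ⇒ s:=4
H0 returns [0]
H1 returns ([0], 4)
H2 returns [([0], 4)]
= [([0], 4)]

Answer: [([0], 4)]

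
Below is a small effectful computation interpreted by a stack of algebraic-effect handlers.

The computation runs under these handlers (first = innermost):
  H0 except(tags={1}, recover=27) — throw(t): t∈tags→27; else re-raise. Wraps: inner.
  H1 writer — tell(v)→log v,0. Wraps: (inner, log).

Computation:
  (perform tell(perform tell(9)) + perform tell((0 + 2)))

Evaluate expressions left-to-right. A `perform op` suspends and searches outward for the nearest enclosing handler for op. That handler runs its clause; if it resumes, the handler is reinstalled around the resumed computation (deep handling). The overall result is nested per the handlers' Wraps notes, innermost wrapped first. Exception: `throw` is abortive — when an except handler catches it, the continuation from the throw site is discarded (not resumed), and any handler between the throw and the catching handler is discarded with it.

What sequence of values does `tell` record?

Answer: (9, 0, 2)

Working:
tell(9) @ H1 ⇒ log+=9
tell(0) @ H1 ⇒ log+=0
tell(2) @ H1 ⇒ log+=2
H0 returns 0
H1 returns (0, (9, 0, 2))
= (0, (9, 0, 2))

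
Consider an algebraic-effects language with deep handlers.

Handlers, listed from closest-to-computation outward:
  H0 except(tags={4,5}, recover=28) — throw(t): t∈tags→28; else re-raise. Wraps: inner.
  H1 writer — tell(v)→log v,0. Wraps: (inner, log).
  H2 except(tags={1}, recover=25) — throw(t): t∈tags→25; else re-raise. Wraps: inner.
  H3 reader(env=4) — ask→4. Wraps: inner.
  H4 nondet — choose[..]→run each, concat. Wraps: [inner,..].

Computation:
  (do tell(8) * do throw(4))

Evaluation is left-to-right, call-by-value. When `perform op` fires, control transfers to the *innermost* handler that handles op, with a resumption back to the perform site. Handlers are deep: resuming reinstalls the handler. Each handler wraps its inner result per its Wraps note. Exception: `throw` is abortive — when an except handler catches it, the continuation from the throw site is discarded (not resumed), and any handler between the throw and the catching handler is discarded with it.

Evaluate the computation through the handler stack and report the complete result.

Working:
tell(8) @ H1 ⇒ log+=8
throw(4) @ H0 caught ⇒ 28
H1 returns (28, (8))
H2 returns (28, (8))
H3 returns (28, (8))
H4 returns [(28, (8))]
= [(28, (8))]

Answer: [(28, (8))]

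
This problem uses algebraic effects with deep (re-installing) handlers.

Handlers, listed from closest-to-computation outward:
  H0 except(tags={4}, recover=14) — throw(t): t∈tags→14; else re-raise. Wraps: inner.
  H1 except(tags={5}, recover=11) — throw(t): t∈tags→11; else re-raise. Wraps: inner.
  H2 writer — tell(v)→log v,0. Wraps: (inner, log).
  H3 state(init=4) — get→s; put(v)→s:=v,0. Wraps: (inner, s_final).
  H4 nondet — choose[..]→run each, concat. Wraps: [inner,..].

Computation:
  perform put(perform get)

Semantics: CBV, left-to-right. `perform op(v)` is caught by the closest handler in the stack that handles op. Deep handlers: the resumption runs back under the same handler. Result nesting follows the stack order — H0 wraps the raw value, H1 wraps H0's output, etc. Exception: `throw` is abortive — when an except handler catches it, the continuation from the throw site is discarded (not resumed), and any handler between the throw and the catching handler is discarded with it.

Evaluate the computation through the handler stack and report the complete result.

Answer: [((0, ()), 4)]

Step-by-step:
get @ H3 ⇒ 4
put(4) @ H3 ⇒ s:=4
H0 returns 0
H1 returns 0
H2 returns (0, ())
H3 returns ((0, ()), 4)
H4 returns [((0, ()), 4)]
= [((0, ()), 4)]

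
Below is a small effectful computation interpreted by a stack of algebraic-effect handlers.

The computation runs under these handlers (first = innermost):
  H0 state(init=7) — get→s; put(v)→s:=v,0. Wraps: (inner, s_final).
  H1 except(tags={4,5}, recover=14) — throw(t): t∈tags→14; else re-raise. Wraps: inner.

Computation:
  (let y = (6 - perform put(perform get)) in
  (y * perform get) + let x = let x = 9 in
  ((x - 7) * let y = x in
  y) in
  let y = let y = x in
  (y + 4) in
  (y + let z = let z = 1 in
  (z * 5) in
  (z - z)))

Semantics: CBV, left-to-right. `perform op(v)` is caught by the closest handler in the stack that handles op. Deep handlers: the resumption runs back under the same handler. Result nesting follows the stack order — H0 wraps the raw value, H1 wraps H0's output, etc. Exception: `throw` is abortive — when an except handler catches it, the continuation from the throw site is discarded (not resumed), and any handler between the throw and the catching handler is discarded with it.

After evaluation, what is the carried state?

Working:
get @ H0 ⇒ 7
put(7) @ H0 ⇒ s:=7
get @ H0 ⇒ 7
H0 returns (64, 7)
H1 returns (64, 7)
= (64, 7)

Answer: 7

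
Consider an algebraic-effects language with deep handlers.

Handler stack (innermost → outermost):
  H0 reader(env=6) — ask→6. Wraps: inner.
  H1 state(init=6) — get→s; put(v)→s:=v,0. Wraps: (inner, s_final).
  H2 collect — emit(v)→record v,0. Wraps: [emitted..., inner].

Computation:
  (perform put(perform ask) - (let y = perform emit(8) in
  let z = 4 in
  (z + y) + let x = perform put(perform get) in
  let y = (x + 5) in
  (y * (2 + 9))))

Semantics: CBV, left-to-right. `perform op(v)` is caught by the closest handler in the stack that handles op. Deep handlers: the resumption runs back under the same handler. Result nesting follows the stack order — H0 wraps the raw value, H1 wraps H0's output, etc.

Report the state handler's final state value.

Answer: 6

Evaluation trace:
ask @ H0 ⇒ 6
put(6) @ H1 ⇒ s:=6
emit(8) @ H2 ⇒ out+=8
get @ H1 ⇒ 6
put(6) @ H1 ⇒ s:=6
H0 returns -59
H1 returns (-59, 6)
H2 returns [8, (-59, 6)]
= [8, (-59, 6)]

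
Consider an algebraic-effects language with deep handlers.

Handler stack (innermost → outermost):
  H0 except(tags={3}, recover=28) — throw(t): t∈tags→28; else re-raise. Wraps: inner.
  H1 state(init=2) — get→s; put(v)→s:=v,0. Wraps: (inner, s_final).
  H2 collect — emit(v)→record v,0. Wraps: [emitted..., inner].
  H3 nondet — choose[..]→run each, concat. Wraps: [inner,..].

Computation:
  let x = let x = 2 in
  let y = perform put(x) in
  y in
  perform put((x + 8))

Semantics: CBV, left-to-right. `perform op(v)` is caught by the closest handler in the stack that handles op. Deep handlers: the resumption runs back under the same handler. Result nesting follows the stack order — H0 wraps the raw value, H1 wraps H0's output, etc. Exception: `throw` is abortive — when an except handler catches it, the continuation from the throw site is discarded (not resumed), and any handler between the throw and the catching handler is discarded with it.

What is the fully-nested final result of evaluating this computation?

Evaluation trace:
put(2) @ H1 ⇒ s:=2
put(8) @ H1 ⇒ s:=8
H0 returns 0
H1 returns (0, 8)
H2 returns [(0, 8)]
H3 returns [[(0, 8)]]
= [[(0, 8)]]

Answer: [[(0, 8)]]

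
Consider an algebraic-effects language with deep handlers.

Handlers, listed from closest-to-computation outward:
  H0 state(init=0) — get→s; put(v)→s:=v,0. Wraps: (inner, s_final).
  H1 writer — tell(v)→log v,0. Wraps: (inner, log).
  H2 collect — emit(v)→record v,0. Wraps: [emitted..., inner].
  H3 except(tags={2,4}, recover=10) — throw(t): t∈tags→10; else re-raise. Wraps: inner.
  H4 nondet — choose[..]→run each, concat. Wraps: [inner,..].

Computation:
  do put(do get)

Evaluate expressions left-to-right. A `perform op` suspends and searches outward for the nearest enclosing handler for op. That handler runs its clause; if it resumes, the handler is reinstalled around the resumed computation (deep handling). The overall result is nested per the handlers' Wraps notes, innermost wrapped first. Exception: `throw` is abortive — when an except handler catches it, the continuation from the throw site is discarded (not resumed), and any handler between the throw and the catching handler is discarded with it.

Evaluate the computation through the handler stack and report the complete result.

Working:
get @ H0 ⇒ 0
put(0) @ H0 ⇒ s:=0
H0 returns (0, 0)
H1 returns ((0, 0), ())
H2 returns [((0, 0), ())]
H3 returns [((0, 0), ())]
H4 returns [[((0, 0), ())]]
= [[((0, 0), ())]]

Answer: [[((0, 0), ())]]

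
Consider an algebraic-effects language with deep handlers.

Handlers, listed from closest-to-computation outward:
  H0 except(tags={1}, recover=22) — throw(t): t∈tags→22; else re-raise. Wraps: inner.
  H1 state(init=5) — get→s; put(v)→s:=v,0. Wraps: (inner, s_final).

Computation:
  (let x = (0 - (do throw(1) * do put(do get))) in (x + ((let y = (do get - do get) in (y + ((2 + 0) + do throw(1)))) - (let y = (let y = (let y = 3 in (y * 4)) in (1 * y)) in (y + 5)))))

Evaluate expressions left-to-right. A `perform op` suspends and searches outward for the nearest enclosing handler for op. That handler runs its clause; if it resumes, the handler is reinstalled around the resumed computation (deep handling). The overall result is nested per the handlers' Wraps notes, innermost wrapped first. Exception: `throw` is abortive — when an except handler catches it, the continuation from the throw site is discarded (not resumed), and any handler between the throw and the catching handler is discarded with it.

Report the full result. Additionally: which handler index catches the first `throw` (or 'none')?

Working:
throw(1) @ H0 caught ⇒ 22
H1 returns (22, 5)
= (22, 5)

Answer: (22, 5) ; first throw caught by: H0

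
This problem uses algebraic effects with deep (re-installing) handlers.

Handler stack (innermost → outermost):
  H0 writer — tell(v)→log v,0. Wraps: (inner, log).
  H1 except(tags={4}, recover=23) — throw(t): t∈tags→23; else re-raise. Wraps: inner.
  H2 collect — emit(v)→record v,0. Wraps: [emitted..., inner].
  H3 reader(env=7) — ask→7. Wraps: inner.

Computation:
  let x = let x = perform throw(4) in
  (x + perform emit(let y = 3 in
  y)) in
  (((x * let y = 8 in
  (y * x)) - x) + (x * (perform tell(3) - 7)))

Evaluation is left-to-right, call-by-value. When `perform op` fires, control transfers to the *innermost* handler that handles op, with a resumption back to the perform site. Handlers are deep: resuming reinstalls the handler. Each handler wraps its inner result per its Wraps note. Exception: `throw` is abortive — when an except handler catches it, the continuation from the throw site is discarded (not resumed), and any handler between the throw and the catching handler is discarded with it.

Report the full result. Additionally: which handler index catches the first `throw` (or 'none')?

Answer: [23] ; first throw caught by: H1

Working:
throw(4) @ H1 caught ⇒ 23
H2 returns [23]
H3 returns [23]
= [23]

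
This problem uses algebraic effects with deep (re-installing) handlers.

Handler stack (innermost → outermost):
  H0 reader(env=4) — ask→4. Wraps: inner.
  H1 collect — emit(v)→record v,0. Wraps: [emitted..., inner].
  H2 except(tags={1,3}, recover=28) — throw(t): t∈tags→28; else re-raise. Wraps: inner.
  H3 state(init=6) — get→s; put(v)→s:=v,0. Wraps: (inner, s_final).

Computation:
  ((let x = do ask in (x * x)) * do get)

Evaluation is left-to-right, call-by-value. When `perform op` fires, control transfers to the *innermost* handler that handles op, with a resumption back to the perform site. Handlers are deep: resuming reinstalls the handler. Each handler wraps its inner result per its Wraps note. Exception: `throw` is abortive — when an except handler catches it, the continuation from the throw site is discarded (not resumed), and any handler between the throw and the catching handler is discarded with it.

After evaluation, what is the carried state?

Answer: 6

Working:
ask @ H0 ⇒ 4
get @ H3 ⇒ 6
H0 returns 96
H1 returns [96]
H2 returns [96]
H3 returns ([96], 6)
= ([96], 6)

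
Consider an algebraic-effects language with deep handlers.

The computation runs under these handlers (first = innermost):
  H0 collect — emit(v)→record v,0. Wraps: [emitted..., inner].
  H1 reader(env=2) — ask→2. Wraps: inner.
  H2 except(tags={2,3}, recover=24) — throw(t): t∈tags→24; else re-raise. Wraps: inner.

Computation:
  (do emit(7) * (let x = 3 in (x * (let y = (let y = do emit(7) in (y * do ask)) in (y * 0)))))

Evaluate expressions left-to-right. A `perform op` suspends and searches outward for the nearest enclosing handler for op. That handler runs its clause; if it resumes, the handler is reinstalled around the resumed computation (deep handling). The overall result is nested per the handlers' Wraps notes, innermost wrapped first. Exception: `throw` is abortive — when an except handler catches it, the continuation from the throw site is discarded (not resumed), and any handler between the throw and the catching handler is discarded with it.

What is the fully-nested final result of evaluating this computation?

Step-by-step:
emit(7) @ H0 ⇒ out+=7
emit(7) @ H0 ⇒ out+=7
ask @ H1 ⇒ 2
H0 returns [7, 7, 0]
H1 returns [7, 7, 0]
H2 returns [7, 7, 0]
= [7, 7, 0]

Answer: [7, 7, 0]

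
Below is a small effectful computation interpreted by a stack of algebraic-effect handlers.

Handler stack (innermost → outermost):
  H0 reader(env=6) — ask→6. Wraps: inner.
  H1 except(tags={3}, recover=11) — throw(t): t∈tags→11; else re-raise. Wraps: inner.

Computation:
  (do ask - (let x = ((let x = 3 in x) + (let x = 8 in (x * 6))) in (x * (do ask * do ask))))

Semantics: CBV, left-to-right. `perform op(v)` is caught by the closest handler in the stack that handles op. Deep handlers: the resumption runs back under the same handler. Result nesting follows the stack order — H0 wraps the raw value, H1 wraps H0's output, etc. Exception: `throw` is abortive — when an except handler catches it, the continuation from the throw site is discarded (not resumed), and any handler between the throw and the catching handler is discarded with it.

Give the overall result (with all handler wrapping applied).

Answer: -1830

Working:
ask @ H0 ⇒ 6
ask @ H0 ⇒ 6
ask @ H0 ⇒ 6
H0 returns -1830
H1 returns -1830
= -1830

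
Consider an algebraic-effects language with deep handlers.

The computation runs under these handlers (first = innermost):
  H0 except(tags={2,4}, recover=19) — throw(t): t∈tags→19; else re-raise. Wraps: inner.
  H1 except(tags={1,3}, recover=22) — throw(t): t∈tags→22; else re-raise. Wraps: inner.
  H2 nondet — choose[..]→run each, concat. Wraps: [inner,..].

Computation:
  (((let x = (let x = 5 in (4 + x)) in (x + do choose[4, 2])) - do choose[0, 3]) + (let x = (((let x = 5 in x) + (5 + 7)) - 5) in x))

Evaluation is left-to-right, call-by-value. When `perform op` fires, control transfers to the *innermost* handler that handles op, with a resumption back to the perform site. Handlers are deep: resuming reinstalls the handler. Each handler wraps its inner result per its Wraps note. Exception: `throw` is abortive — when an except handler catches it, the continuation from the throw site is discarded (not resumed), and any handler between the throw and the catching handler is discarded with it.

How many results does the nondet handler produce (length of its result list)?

Answer: 4

Evaluation trace:
choose[4, 2] @ H2
  branch[0] choose=4:
    choose[0, 3] @ H2
      branch[0] choose=0:
        H0 returns 25
        H1 returns 25
        H2 returns [25]
      branch[1] choose=3:
        H0 returns 22
        H1 returns 22
        H2 returns [22]
  branch[1] choose=2:
    choose[0, 3] @ H2
      branch[0] choose=0:
        H0 returns 23
        H1 returns 23
        H2 returns [23]
      branch[1] choose=3:
        H0 returns 20
        H1 returns 20
        H2 returns [20]
= [25, 22, 23, 20]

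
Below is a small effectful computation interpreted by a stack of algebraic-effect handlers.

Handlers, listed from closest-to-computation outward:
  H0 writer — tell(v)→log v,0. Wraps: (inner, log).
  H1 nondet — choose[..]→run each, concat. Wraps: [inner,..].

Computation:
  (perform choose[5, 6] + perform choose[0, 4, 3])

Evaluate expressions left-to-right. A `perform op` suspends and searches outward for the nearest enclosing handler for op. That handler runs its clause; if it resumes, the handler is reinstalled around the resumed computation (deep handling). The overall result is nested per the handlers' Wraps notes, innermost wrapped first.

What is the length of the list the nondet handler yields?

Evaluation trace:
choose[5, 6] @ H1
  branch[0] choose=5:
    choose[0, 4, 3] @ H1
      branch[0] choose=0:
        H0 returns (5, ())
        H1 returns [(5, ())]
      branch[1] choose=4:
        H0 returns (9, ())
        H1 returns [(9, ())]
      branch[2] choose=3:
        H0 returns (8, ())
        H1 returns [(8, ())]
  branch[1] choose=6:
    choose[0, 4, 3] @ H1
      branch[0] choose=0:
        H0 returns (6, ())
        H1 returns [(6, ())]
      branch[1] choose=4:
        H0 returns (10, ())
        H1 returns [(10, ())]
      branch[2] choose=3:
        H0 returns (9, ())
        H1 returns [(9, ())]
= [(5, ()), (9, ()), (8, ()), (6, ()), (10, ()), (9, ())]

Answer: 6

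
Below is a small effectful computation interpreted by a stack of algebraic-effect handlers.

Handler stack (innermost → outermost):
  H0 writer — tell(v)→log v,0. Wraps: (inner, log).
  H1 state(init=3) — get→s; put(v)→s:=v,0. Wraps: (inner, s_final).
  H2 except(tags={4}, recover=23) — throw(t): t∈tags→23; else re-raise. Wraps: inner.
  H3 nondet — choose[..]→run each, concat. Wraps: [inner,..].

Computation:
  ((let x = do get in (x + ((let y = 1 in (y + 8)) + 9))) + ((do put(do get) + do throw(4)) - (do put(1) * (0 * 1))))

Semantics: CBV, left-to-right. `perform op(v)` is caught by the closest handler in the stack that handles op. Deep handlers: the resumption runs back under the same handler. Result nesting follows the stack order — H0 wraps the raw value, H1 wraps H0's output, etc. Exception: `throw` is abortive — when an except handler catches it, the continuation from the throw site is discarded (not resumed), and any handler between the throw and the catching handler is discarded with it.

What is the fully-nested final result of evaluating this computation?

Answer: [23]

Evaluation trace:
get @ H1 ⇒ 3
get @ H1 ⇒ 3
put(3) @ H1 ⇒ s:=3
throw(4) @ H2 caught ⇒ 23
H3 returns [23]
= [23]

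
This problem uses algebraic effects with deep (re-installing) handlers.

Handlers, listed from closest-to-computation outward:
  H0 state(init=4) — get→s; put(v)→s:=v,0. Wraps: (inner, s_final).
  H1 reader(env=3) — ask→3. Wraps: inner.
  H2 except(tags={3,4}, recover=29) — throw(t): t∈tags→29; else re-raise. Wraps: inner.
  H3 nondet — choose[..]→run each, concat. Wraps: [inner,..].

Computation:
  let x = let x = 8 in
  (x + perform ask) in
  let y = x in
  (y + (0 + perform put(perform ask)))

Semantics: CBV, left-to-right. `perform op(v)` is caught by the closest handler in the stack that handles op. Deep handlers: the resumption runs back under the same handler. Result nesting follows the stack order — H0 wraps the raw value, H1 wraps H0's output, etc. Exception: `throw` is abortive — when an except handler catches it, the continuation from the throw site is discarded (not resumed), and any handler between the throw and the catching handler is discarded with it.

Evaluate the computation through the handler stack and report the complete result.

Answer: [(11, 3)]

Evaluation trace:
ask @ H1 ⇒ 3
ask @ H1 ⇒ 3
put(3) @ H0 ⇒ s:=3
H0 returns (11, 3)
H1 returns (11, 3)
H2 returns (11, 3)
H3 returns [(11, 3)]
= [(11, 3)]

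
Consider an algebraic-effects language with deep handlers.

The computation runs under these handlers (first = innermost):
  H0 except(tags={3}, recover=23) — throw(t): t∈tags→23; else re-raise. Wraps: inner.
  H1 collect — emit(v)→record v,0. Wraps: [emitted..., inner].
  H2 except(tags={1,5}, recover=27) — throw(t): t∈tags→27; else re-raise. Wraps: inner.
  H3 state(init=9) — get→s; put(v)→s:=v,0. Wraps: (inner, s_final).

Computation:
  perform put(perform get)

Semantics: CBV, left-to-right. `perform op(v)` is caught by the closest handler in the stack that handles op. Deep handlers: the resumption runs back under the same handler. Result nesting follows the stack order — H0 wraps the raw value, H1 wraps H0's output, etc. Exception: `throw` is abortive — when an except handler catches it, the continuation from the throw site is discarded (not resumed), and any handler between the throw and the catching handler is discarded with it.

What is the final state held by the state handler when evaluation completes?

Answer: 9

Step-by-step:
get @ H3 ⇒ 9
put(9) @ H3 ⇒ s:=9
H0 returns 0
H1 returns [0]
H2 returns [0]
H3 returns ([0], 9)
= ([0], 9)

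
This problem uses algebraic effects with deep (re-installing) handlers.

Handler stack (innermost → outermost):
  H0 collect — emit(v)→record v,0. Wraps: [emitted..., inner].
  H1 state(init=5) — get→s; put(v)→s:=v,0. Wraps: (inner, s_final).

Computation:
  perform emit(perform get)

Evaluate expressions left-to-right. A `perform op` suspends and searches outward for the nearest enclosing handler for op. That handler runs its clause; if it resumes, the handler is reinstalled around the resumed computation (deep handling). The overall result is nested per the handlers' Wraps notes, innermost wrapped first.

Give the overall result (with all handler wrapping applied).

Evaluation trace:
get @ H1 ⇒ 5
emit(5) @ H0 ⇒ out+=5
H0 returns [5, 0]
H1 returns ([5, 0], 5)
= ([5, 0], 5)

Answer: ([5, 0], 5)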